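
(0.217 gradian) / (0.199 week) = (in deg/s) 1.623e-06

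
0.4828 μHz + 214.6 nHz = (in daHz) 6.974e-08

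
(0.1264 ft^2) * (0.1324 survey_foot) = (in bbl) 0.002981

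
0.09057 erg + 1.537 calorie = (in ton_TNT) 1.537e-09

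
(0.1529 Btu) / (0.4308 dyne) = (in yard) 4.095e+07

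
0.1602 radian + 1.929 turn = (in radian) 12.28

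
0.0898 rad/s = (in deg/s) 5.145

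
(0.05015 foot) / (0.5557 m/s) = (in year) 8.722e-10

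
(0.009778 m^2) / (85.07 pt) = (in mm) 325.8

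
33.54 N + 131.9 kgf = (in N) 1327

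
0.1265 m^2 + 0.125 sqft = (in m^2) 0.1381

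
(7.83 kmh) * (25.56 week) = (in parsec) 1.09e-09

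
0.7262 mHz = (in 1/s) 0.0007262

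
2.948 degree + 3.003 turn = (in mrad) 1.892e+04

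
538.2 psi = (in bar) 37.11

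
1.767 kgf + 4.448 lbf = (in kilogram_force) 3.785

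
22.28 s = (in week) 3.684e-05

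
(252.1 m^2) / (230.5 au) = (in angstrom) 0.07311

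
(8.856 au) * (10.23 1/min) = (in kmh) 8.132e+11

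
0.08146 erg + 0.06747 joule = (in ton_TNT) 1.613e-11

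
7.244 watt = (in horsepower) 0.009714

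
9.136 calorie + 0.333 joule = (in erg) 3.856e+08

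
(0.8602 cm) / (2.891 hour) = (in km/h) 2.975e-06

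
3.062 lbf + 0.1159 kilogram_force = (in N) 14.76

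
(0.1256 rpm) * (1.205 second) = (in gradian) 1.009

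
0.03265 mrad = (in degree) 0.001871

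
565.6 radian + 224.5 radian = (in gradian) 5.03e+04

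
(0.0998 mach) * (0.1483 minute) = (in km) 0.3024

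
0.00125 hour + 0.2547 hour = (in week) 0.001524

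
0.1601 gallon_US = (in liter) 0.606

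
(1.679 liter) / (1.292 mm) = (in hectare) 0.00013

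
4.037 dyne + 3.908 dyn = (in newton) 7.945e-05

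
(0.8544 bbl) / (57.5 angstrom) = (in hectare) 2362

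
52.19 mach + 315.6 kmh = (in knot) 3.471e+04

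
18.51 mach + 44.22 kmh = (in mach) 18.55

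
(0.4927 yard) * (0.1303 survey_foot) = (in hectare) 1.789e-06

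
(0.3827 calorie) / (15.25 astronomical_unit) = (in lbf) 1.578e-13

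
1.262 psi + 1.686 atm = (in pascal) 1.795e+05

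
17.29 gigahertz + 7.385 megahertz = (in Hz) 1.73e+10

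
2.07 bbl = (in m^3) 0.3291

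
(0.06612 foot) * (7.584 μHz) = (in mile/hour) 3.419e-07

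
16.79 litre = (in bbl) 0.1056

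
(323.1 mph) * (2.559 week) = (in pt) 6.337e+11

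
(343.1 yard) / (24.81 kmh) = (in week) 7.527e-05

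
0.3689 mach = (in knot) 244.2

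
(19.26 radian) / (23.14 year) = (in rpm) 2.52e-07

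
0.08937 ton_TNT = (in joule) 3.739e+08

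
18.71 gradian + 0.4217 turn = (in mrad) 2944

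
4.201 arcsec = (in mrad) 0.02037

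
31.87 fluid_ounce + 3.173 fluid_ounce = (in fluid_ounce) 35.04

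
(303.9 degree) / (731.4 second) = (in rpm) 0.06925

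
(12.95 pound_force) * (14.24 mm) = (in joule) 0.8203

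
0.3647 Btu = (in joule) 384.8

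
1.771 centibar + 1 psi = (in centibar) 8.666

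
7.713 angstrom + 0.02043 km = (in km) 0.02043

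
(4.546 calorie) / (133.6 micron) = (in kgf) 1.452e+04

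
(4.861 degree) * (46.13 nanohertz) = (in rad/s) 3.914e-09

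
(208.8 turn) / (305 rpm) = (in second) 41.08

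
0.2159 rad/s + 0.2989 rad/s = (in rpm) 4.916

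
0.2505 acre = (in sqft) 1.091e+04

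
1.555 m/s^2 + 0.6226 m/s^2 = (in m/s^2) 2.178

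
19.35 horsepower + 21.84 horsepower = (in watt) 3.072e+04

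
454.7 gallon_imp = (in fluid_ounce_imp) 7.275e+04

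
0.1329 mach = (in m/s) 45.25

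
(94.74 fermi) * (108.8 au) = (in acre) 0.000381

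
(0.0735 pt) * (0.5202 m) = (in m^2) 1.349e-05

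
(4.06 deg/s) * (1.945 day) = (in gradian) 7.581e+05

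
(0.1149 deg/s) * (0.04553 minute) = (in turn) 0.0008719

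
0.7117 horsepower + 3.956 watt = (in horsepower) 0.717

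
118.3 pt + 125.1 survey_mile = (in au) 1.346e-06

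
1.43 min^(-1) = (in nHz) 2.383e+07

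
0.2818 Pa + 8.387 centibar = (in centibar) 8.387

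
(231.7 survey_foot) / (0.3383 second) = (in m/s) 208.8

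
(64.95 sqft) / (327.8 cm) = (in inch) 72.47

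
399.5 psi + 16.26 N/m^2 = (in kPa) 2754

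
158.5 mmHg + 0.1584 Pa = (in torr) 158.5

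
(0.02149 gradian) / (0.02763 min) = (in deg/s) 0.01167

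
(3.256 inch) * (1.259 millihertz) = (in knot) 0.0002024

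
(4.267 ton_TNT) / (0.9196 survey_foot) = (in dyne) 6.369e+15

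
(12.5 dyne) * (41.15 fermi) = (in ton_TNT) 1.229e-27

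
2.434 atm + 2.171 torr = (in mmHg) 1852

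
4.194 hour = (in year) 0.0004788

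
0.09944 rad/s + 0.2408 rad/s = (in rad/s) 0.3402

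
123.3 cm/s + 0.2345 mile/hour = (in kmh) 4.816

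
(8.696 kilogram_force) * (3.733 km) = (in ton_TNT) 7.609e-05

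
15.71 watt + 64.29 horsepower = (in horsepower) 64.31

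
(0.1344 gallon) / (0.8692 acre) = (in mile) 8.987e-11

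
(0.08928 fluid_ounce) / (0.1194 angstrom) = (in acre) 54.64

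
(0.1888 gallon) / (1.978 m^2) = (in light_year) 3.819e-20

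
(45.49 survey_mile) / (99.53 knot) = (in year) 4.534e-05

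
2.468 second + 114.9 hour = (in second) 4.136e+05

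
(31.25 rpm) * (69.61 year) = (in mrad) 7.184e+12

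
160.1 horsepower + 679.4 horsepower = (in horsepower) 839.5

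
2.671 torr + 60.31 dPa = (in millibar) 3.621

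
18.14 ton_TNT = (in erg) 7.59e+17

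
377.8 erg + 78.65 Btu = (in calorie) 1.983e+04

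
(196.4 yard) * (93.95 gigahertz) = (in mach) 4.955e+10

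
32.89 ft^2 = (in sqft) 32.89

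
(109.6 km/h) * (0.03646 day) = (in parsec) 3.108e-12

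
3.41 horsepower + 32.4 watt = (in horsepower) 3.453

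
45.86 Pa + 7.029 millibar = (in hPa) 7.488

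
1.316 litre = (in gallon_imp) 0.2895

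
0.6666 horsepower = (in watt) 497.1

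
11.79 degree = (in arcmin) 707.4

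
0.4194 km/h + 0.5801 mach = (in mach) 0.5804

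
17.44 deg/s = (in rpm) 2.907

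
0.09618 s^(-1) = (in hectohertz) 0.0009618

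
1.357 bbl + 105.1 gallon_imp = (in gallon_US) 183.2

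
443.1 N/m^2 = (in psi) 0.06427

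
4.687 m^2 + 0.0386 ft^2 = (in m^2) 4.691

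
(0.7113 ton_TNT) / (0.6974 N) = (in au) 0.02853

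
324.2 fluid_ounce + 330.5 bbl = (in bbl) 330.6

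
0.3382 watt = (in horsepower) 0.0004535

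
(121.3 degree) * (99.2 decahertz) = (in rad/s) 2100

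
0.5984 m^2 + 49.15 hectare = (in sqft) 5.29e+06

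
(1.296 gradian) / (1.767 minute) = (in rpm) 0.001834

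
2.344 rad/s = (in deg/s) 134.3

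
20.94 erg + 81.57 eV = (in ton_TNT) 5.005e-16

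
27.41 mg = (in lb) 6.043e-05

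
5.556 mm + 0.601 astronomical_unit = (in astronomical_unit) 0.601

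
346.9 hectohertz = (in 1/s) 3.469e+04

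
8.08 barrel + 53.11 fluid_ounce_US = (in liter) 1286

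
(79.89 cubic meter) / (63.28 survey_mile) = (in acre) 1.938e-07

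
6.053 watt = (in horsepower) 0.008117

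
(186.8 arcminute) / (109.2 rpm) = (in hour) 1.32e-06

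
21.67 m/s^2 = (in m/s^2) 21.67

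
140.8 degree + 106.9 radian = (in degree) 6266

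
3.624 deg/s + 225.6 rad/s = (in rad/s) 225.7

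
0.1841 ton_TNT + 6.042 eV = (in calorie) 1.841e+08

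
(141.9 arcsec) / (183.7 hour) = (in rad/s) 1.04e-09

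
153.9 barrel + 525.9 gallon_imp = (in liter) 2.686e+04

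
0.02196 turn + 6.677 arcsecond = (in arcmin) 474.4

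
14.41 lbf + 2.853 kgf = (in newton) 92.08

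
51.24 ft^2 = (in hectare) 0.000476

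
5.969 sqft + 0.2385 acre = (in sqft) 1.04e+04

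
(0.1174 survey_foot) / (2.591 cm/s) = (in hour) 0.0003836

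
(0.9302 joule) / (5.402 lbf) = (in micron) 3.871e+04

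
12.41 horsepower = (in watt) 9254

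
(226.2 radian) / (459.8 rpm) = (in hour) 0.001305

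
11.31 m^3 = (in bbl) 71.14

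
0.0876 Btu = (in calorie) 22.09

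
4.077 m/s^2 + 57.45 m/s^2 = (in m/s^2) 61.53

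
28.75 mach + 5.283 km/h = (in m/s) 9791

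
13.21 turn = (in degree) 4756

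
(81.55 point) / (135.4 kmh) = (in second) 0.0007649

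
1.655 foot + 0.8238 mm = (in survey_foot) 1.658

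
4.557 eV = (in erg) 7.301e-12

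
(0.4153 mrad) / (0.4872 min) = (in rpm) 0.0001357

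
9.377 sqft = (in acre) 0.0002153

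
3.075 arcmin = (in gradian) 0.05694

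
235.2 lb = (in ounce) 3763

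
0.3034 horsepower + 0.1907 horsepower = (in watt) 368.5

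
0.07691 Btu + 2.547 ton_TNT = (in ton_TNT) 2.547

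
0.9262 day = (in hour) 22.23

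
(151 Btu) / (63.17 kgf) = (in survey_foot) 843.7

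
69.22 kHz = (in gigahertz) 6.922e-05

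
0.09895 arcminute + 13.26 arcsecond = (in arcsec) 19.2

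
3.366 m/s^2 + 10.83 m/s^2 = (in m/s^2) 14.2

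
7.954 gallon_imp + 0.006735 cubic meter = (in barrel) 0.2698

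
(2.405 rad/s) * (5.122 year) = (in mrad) 3.885e+11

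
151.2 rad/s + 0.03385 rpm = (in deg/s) 8663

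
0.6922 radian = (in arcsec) 1.428e+05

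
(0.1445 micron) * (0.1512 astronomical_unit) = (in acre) 0.8077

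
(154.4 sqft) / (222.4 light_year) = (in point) 1.932e-14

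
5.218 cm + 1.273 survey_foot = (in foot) 1.444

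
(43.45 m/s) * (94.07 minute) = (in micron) 2.452e+11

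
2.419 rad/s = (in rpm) 23.1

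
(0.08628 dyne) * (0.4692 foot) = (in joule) 1.234e-07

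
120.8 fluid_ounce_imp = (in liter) 3.432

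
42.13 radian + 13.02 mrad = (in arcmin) 1.449e+05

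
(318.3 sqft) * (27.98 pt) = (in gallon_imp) 64.21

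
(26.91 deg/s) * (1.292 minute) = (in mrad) 3.641e+04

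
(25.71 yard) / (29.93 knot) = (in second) 1.527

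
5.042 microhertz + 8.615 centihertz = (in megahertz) 8.616e-08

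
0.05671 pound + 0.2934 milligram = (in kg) 0.02572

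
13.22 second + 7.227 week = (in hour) 1214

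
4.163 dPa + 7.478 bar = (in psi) 108.5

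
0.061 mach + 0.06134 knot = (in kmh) 74.89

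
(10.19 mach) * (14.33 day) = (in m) 4.296e+09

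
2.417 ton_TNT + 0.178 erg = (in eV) 6.312e+28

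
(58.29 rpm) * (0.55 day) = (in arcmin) 9.972e+08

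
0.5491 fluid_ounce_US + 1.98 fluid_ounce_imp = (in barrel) 0.000456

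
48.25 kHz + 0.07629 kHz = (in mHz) 4.833e+07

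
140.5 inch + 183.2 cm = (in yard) 5.906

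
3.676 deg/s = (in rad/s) 0.06416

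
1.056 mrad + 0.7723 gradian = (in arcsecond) 2720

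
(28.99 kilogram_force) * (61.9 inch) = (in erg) 4.47e+09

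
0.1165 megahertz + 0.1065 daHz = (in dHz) 1.165e+06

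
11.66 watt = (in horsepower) 0.01564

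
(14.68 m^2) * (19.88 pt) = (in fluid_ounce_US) 3481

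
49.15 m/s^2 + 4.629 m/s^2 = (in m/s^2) 53.78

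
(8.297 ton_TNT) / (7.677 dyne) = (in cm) 4.522e+16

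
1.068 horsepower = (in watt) 796.4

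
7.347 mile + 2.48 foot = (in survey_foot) 3.879e+04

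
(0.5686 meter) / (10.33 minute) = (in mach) 2.694e-06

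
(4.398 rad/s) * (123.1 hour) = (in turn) 3.102e+05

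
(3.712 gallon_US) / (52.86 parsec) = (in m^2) 8.615e-21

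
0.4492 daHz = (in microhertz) 4.492e+06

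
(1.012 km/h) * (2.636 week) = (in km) 448.2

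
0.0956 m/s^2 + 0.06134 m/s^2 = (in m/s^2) 0.1569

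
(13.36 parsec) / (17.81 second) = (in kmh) 8.333e+16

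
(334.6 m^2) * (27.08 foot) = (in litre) 2.762e+06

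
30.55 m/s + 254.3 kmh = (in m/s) 101.2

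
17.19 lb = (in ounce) 275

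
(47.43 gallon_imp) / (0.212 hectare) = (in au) 6.799e-16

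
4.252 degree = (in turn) 0.01181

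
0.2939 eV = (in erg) 4.709e-13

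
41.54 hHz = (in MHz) 0.004154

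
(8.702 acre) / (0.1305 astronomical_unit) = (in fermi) 1.804e+09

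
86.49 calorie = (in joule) 361.9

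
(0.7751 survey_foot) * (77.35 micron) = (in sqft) 0.0001967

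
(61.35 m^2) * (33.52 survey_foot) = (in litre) 6.268e+05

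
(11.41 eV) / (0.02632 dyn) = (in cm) 6.946e-10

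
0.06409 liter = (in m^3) 6.409e-05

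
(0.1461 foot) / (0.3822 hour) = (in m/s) 3.236e-05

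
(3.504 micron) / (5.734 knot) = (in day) 1.375e-11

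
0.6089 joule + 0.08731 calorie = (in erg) 9.742e+06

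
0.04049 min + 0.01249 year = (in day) 4.559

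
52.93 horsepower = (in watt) 3.947e+04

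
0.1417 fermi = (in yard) 1.55e-16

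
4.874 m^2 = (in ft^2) 52.46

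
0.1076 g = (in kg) 0.0001076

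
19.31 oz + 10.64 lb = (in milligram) 5.374e+06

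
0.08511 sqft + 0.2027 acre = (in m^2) 820.3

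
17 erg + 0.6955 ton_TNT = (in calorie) 6.955e+08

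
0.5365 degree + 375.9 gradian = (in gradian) 376.5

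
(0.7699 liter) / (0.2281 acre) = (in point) 0.002364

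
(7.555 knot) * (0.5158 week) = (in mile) 753.4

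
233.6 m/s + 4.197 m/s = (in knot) 462.2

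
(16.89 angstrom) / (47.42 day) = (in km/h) 1.484e-15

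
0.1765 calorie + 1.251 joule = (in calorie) 0.4755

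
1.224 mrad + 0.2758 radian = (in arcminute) 952.3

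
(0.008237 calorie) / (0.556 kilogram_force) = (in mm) 6.321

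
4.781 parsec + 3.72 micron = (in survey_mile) 9.167e+13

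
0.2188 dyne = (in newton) 2.188e-06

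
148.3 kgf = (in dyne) 1.454e+08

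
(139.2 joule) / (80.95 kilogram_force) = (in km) 0.0001753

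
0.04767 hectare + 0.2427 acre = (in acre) 0.3605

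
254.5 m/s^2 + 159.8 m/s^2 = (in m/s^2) 414.3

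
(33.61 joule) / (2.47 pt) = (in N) 3.857e+04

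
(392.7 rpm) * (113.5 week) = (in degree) 1.617e+11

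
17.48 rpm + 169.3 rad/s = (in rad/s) 171.1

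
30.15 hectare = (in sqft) 3.245e+06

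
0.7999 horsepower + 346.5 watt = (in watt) 943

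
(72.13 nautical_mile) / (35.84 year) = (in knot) 0.0002297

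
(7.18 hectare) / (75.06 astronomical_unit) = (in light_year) 6.759e-25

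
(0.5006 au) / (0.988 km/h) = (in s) 2.729e+11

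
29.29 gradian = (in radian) 0.4601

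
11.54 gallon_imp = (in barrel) 0.33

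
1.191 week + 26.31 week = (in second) 1.663e+07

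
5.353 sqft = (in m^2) 0.4973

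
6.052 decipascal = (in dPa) 6.052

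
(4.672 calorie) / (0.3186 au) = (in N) 4.101e-10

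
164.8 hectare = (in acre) 407.2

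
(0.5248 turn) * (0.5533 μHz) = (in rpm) 1.742e-05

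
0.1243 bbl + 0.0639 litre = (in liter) 19.83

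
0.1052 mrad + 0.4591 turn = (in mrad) 2885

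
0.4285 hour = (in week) 0.002551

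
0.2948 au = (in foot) 1.447e+11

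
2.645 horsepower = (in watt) 1972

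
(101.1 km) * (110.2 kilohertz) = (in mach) 3.272e+07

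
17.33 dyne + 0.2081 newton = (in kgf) 0.02124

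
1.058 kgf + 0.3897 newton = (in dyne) 1.077e+06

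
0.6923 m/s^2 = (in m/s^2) 0.6923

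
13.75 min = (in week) 0.001364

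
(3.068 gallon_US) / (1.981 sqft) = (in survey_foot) 0.207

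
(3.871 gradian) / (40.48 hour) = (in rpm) 3.984e-06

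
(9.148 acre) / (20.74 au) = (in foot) 3.915e-08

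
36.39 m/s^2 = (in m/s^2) 36.39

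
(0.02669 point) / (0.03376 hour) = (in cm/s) 7.747e-06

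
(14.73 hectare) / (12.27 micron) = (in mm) 1.2e+13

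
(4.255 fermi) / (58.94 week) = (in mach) 3.506e-25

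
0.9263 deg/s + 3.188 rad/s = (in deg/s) 183.6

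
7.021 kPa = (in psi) 1.018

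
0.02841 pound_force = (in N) 0.1264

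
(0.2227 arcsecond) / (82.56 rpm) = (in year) 3.96e-15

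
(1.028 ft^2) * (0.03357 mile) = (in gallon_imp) 1135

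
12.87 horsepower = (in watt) 9597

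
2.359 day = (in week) 0.337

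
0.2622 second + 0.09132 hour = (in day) 0.003808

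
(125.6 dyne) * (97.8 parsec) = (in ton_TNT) 9.059e+05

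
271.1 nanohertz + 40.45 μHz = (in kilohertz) 4.072e-08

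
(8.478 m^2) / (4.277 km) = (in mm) 1.982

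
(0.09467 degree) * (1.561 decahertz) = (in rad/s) 0.02579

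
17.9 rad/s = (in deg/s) 1026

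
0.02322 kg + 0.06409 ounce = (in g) 25.04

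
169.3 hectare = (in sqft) 1.822e+07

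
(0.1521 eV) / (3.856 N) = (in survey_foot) 2.073e-20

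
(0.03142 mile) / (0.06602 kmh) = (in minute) 45.95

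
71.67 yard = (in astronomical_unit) 4.381e-10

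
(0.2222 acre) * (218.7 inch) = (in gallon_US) 1.32e+06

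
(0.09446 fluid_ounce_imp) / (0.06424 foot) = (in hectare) 1.371e-08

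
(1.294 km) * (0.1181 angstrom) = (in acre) 3.776e-12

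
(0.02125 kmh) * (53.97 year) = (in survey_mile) 6243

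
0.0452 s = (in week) 7.474e-08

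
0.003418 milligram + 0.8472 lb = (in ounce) 13.56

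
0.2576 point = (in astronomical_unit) 6.075e-16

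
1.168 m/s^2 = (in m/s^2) 1.168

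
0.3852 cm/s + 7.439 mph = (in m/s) 3.329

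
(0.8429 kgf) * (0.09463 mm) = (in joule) 0.0007822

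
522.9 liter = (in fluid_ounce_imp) 1.84e+04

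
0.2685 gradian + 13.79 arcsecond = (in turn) 0.0006819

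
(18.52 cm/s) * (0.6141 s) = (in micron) 1.137e+05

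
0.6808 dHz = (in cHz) 6.808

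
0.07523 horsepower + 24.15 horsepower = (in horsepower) 24.23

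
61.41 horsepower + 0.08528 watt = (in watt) 4.579e+04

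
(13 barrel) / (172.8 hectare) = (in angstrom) 1.196e+04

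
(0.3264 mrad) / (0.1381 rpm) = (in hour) 6.269e-06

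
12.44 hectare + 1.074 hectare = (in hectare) 13.51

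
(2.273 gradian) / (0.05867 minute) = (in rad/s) 0.01014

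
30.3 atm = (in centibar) 3070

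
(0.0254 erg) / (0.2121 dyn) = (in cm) 0.1198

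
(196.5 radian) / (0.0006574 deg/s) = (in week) 28.32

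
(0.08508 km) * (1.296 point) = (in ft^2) 0.4187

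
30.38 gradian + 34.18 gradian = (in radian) 1.014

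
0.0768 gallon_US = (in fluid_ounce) 9.83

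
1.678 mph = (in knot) 1.458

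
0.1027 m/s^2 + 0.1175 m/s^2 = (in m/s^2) 0.2202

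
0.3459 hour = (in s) 1245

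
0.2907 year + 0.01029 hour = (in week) 15.16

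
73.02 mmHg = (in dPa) 9.735e+04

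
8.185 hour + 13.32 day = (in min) 1.967e+04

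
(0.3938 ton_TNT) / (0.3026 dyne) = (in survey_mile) 3.383e+11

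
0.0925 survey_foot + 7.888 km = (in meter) 7888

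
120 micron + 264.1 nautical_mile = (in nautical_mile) 264.1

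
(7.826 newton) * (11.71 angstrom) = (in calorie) 2.19e-09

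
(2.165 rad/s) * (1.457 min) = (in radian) 189.3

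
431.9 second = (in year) 1.37e-05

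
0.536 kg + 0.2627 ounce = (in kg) 0.5434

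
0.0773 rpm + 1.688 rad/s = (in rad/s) 1.696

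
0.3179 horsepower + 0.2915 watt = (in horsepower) 0.3183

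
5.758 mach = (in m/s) 1961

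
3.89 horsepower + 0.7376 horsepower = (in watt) 3451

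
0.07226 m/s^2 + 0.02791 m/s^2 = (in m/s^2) 0.1002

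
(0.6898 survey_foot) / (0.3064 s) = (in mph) 1.535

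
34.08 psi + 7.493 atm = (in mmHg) 7457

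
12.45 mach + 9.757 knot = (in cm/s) 4.244e+05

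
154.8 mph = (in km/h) 249.1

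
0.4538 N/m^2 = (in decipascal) 4.538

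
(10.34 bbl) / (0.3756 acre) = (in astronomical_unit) 7.23e-15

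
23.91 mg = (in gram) 0.02391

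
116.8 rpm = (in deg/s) 700.8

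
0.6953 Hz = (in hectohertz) 0.006953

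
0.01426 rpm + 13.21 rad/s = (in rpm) 126.2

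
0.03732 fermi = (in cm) 3.732e-15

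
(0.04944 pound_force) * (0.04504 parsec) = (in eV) 1.908e+33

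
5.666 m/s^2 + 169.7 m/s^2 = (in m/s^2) 175.4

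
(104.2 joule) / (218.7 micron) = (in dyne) 4.765e+10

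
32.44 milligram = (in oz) 0.001144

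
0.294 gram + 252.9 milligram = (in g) 0.5469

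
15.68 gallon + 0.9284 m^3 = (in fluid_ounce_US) 3.34e+04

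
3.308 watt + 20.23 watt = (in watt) 23.54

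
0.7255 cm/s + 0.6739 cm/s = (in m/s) 0.01399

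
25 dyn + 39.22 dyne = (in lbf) 0.0001444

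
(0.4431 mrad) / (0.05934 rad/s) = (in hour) 2.074e-06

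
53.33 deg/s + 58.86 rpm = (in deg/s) 406.5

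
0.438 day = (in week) 0.06257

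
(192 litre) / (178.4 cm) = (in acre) 2.659e-05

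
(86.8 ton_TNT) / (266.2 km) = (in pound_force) 3.067e+05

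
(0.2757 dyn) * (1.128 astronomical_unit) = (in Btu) 441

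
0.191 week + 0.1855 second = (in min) 1925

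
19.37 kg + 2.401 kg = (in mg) 2.177e+07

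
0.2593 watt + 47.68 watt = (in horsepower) 0.06429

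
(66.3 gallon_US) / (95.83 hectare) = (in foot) 8.592e-07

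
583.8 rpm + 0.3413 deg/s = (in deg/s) 3503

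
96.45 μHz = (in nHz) 9.645e+04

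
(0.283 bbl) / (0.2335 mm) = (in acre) 0.04762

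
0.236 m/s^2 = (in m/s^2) 0.236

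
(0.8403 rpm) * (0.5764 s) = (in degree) 2.906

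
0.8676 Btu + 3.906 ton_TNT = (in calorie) 3.906e+09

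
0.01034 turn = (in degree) 3.722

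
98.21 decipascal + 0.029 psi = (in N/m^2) 209.8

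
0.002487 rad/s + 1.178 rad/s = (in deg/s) 67.64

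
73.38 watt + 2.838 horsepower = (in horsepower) 2.936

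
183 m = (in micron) 1.83e+08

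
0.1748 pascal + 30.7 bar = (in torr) 2.303e+04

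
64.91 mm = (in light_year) 6.861e-18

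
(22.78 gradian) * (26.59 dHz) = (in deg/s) 54.51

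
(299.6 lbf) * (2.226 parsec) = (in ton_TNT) 2.188e+10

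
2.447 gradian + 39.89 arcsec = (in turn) 0.006148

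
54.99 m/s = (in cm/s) 5499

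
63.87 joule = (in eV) 3.986e+20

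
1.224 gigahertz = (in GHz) 1.224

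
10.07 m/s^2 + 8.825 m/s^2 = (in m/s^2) 18.89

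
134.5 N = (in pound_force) 30.24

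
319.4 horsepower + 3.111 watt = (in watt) 2.382e+05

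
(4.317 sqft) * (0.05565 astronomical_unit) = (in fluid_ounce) 1.129e+14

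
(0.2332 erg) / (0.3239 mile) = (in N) 4.474e-11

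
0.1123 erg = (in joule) 1.123e-08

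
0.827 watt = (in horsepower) 0.001109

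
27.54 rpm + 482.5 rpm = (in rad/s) 53.41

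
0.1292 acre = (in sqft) 5628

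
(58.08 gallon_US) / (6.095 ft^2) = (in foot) 1.274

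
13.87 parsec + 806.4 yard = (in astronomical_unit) 2.861e+06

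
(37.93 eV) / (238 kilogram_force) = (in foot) 8.542e-21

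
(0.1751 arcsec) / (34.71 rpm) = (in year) 7.406e-15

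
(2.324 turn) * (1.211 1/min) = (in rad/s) 0.2947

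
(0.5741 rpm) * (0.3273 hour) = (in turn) 11.27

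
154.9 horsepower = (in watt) 1.155e+05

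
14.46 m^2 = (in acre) 0.003573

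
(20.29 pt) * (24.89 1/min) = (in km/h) 0.01069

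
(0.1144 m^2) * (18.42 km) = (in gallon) 5.567e+05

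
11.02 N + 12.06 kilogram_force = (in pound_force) 29.07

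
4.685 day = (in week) 0.6693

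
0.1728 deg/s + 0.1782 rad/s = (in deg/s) 10.38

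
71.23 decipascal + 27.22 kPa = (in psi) 3.949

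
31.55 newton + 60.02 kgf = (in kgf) 63.24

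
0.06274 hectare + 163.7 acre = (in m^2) 6.631e+05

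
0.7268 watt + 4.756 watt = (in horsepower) 0.007353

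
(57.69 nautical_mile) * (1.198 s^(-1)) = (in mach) 375.9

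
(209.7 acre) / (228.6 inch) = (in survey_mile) 90.81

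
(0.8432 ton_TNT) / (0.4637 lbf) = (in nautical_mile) 9.235e+05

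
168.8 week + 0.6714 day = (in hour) 2.837e+04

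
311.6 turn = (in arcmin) 6.731e+06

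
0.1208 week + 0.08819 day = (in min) 1345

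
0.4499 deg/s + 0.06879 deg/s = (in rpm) 0.08645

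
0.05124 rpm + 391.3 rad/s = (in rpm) 3737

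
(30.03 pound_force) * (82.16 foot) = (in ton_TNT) 7.995e-07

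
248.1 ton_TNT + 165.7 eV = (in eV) 6.479e+30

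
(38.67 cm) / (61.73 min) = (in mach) 3.066e-07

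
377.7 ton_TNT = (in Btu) 1.498e+09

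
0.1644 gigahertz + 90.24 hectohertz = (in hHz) 1.644e+06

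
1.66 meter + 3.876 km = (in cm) 3.878e+05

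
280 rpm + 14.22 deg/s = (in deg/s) 1694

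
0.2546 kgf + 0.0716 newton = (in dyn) 2.568e+05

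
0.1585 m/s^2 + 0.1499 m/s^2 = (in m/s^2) 0.3084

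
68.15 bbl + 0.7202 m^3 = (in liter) 1.156e+04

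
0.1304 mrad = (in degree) 0.007471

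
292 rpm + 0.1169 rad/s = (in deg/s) 1759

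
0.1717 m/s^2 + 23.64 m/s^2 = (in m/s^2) 23.81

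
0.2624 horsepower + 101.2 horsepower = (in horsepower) 101.5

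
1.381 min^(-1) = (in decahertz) 0.002302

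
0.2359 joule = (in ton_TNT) 5.638e-11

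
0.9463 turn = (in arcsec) 1.226e+06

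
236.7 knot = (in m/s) 121.8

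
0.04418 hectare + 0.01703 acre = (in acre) 0.1262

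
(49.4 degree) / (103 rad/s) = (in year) 2.654e-10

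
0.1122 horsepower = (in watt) 83.67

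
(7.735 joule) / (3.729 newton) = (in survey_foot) 6.805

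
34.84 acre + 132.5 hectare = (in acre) 362.3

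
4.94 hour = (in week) 0.0294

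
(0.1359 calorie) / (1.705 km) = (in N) 0.0003335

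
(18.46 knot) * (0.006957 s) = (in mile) 4.105e-05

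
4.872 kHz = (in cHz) 4.872e+05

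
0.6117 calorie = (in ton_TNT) 6.117e-10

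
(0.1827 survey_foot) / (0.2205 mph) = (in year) 1.791e-08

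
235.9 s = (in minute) 3.932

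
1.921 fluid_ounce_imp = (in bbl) 0.0003433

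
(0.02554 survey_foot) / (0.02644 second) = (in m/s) 0.2944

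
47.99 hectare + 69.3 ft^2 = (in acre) 118.6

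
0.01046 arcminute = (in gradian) 0.0001937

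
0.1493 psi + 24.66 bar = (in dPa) 2.467e+07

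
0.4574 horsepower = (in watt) 341.1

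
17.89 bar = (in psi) 259.5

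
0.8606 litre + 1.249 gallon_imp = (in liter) 6.539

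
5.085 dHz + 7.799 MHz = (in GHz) 0.007799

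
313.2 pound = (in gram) 1.421e+05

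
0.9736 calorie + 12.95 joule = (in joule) 17.02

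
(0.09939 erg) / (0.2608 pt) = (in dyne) 10.8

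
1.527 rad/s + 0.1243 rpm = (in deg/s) 88.24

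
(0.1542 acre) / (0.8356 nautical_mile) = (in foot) 1.323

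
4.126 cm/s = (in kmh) 0.1485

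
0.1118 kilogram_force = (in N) 1.096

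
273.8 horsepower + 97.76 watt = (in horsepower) 273.9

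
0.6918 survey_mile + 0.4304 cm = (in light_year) 1.177e-13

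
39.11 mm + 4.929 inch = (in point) 465.8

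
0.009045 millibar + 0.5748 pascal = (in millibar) 0.01479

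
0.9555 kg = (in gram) 955.5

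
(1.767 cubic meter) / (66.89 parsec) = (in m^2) 8.561e-19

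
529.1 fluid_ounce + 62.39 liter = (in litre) 78.04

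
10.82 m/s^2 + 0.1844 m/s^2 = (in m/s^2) 11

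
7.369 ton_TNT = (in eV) 1.924e+29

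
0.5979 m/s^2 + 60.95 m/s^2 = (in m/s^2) 61.55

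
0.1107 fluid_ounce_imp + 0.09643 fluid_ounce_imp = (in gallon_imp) 0.001295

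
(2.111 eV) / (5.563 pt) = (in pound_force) 3.874e-17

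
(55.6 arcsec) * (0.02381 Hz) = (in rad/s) 6.418e-06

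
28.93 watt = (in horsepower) 0.0388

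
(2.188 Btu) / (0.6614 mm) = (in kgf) 3.559e+05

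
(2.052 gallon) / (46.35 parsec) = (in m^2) 5.431e-21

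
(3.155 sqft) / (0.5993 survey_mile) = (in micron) 303.9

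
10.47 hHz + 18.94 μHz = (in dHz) 1.047e+04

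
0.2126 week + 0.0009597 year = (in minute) 2647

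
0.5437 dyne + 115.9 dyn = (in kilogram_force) 0.0001187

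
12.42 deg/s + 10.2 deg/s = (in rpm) 3.77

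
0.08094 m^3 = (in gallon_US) 21.38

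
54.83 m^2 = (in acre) 0.01355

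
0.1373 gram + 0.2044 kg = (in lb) 0.4509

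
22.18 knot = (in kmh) 41.08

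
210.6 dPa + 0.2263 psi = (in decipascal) 1.581e+04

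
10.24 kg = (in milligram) 1.024e+07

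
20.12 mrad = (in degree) 1.153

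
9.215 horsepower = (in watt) 6872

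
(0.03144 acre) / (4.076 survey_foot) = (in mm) 1.024e+05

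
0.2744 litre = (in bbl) 0.001726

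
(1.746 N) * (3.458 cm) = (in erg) 6.038e+05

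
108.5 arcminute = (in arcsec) 6510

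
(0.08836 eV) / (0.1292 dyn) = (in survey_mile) 6.809e-18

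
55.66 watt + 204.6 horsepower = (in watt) 1.526e+05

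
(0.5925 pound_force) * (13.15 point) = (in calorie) 0.002922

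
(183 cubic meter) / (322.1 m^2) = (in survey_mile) 0.000353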